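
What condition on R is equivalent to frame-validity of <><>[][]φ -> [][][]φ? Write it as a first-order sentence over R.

This is a Sahlqvist (Geach-type) schema ◇^2□^2φ → □^3◇^0φ.
First-order correspondent: forall x forall y forall z ((x R^2 y & x R^3 z) -> exists w (y R^2 w & z = w)).

forall x forall y forall z ((x R^2 y & x R^3 z) -> exists w (y R^2 w & z = w))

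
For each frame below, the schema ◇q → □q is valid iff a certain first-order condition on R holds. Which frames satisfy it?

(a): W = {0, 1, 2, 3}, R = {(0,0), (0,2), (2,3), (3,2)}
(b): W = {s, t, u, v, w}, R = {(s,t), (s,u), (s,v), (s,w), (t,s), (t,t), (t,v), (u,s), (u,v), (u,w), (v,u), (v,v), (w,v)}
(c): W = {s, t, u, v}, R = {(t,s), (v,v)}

(c)

Frame correspondent (Sahlqvist): ∀x ∀y ∀z (Rxy ∧ Rxz → y = z) — i.e. partial functionality.
(a): fails — 0 sees both 0 and 2.
(b): fails — s sees both t and u.
(c): satisfies the condition.
Valid on: (c).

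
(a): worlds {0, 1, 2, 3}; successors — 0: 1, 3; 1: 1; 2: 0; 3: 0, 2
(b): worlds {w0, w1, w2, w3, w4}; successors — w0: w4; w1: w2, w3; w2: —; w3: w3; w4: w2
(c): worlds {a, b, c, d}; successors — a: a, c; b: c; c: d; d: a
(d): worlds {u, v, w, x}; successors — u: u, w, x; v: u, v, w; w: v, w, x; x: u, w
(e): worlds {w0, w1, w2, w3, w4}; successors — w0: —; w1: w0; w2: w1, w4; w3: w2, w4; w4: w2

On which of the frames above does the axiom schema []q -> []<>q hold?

Frame correspondent (Sahlqvist): forall x forall z (xRz -> exists w (xRw & zRw)) — i.e. a generalized confluence (Geach) condition.
(a): fails — 0R3 but no w with 0Rw and 3Rw.
(b): fails — w0Rw4 but no w with w0Rw and w4Rw.
(c): fails — aRc but no w with aRw and cRw.
(d): ✓.
(e): fails — w1Rw0 but no w with w1Rw and w0Rw.

(d)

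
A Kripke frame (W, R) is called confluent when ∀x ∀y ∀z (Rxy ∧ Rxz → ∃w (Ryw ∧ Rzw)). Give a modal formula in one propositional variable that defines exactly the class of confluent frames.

This is convergence; the standard corresponding axiom is .2: ◇□ψ → □◇ψ.
Suppose ◇□ψ→□◇ψ is valid. Take Rxy, Rxz and set V(ψ)={w : Ryw}. Then □ψ at y so ◇□ψ at x, so □◇ψ at x, so ◇ψ at z, giving w with Rzw and Ryw.

◇□ψ → □◇ψ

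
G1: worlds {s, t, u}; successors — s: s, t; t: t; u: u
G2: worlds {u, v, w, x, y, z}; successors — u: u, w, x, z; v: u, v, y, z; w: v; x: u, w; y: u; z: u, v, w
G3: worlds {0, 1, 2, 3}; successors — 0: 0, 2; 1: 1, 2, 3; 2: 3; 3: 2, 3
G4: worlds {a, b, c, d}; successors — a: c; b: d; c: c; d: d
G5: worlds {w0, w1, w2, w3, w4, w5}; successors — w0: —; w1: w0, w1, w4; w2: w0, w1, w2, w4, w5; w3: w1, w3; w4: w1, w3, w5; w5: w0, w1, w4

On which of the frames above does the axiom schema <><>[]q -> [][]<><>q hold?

G1, G3, G4

The schema corresponds to a generalized confluence (Geach) condition: forall x forall y forall z ((x R^2 y & x R^2 z) -> exists w (yRw & z R^2 w)).
G1: satisfies the condition.
G2: fails — vR²w, vR²y but no t with wRt and yR²t.
G3: satisfies the condition.
G4: satisfies the condition.
G5: fails — w1R²w0, w1R²w0 but no w with w0Rw and w0R²w.
Valid on: G1, G3, G4.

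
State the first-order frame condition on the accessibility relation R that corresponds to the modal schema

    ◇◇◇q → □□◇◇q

This is a Sahlqvist (Geach-type) schema ◇^3□^0q → □^2◇^2q.
Minimal-valuation argument: fix x; take any y with xR^3y and any z with xR^2z. Set V(q) to the set of worlds R-reachable from y in exactly 0 steps. Then □^0q holds at y, so the antecedent holds at x; validity forces ◇^2q at z, giving a w with zR^2w and yR^0w.
First-order correspondent: ∀x ∀y ∀z ((xR³y ∧ xR²z) → ∃w (y = w ∧ zR²w)).

∀x ∀y ∀z ((xR³y ∧ xR²z) → ∃w (y = w ∧ zR²w))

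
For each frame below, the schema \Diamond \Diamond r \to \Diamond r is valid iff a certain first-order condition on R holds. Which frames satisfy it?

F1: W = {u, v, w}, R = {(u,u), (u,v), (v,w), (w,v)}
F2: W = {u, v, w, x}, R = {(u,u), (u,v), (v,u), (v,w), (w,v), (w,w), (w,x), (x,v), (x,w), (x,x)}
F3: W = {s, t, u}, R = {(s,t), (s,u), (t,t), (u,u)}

F3

This is the axiom for transitivity; its first-order frame correspondent is \forall x \forall y \forall z (Rxy \wedge Ryz \to Rxz).
F1: fails — Ruv and Rvw but not Ruw.
F2: fails — Ruv and Rvw but not Ruw.
F3: satisfies the condition.
Valid on: F3.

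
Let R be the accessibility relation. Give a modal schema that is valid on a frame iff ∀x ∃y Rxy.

□r → ◇r

The condition is seriality. The D schema □r → ◇r defines it.
Suppose □r→◇r is valid. At any x set V(r)=W. Then □r at x, so ◇r at x, so x has a successor.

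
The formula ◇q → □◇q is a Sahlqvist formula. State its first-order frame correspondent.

the Euclidean property

This schema is the 5 axiom.
It corresponds to the Euclidean property: ∀x ∀y ∀z (Rxy ∧ Rxz → Ryz).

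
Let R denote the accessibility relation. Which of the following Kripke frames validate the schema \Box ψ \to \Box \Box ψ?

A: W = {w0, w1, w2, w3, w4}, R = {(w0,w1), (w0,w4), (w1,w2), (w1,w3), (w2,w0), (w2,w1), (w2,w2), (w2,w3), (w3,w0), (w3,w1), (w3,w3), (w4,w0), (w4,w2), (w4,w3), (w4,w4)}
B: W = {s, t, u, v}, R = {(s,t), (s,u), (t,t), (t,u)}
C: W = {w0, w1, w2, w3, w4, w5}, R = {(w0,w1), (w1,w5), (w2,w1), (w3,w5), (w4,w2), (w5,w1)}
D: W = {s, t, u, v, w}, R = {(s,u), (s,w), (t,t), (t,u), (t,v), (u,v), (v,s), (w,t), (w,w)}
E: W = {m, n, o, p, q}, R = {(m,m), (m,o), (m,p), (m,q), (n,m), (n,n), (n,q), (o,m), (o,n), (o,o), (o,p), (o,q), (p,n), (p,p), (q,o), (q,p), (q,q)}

This is the axiom for transitivity; its first-order frame correspondent is \forall x \forall y \forall z (Rxy \wedge Ryz \to Rxz).
A: fails — Rw1w2 and Rw2w1 but not Rw1w1.
B: holds.
C: fails — Rw1w5 and Rw5w1 but not Rw1w1.
D: fails — Ruv and Rvs but not Rus.
E: fails — Rpn and Rnq but not Rpq.
Valid on: B.

B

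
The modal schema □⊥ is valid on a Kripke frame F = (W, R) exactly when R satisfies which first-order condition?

This is the Ver axiom.
It corresponds to emptiness of R: ∀x ∀y ¬Rxy.

Emptiness of R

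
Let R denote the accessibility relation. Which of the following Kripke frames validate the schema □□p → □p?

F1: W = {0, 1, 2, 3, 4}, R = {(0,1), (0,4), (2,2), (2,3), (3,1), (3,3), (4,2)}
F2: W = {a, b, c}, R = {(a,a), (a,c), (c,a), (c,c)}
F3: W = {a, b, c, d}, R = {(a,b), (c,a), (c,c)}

F2

Frame correspondent (Sahlqvist): ∀x ∀y (Rxy → ∃z (Rxz ∧ Rzy)) — i.e. density.
F1: fails — R01 but no z with R0z and Rz1.
F2: satisfies the condition.
F3: fails — Rab but no z with Raz and Rzb.
Valid on: F2.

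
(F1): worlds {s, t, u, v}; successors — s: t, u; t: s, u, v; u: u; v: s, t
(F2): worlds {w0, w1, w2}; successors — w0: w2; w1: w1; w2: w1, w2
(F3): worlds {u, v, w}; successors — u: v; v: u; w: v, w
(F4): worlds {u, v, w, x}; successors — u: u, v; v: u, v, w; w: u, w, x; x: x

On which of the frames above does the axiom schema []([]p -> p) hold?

The schema corresponds to shift-reflexivity: forall x forall y (Rxy -> Ryy).
(F1): fails — Rtv but not Rvv.
(F2): condition met.
(F3): fails — Ruv but not Rvv.
(F4): condition met.
Valid on: (F2), (F4).

(F2), (F4)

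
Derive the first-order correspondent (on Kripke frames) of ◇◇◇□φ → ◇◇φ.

This is a Sahlqvist (Geach-type) schema ◇^3□^1φ → □^0◇^2φ.
Minimal-valuation argument: fix x; take any y with xR^3y and any z with xR^0z. Set V(φ) to the set of worlds R-reachable from y in exactly 1 step. Then □^1φ holds at y, so the antecedent holds at x; validity forces ◇^2φ at z, giving a w with zR^2w and yR^1w.
First-order correspondent: ∀x ∀y (xR³y → ∃w (yRw ∧ xR²w)).

∀x ∀y (xR³y → ∃w (yRw ∧ xR²w))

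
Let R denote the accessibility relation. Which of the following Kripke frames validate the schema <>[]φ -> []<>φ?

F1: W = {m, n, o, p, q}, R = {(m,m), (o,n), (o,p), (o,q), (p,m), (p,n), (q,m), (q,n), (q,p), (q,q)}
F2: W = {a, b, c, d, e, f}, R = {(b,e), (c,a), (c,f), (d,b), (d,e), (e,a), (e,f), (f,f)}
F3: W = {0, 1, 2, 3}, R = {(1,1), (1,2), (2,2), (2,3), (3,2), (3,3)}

Frame correspondent (Sahlqvist): forall x forall y forall z (Rxy & Rxz -> exists w (Ryw & Rzw)) — i.e. convergence.
F1: fails — Ron and Ron but n and n have no common successor.
F2: fails — Rcf and Rca but f and a have no common successor.
F3: condition met.

F3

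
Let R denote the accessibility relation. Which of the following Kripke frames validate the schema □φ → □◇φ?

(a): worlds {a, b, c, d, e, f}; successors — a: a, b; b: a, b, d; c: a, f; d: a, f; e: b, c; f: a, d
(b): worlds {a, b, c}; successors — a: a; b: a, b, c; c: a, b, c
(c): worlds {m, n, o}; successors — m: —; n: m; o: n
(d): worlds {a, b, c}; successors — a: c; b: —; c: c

The schema corresponds to a generalized confluence (Geach) condition: ∀x ∀z (xRz → ∃w (xRw ∧ zRw)).
(a): fails — eRc but no w with eRw and cRw.
(b): holds.
(c): fails — nRm but no w with nRw and mRw.
(d): holds.
Valid on: (b), (d).

(b), (d)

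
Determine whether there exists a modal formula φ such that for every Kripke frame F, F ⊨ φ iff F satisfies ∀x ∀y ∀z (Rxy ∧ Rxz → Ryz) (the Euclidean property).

This is a Sahlqvist condition; the 5 axiom ◇p → □◇p defines it.
Suppose ◇p→□◇p is valid. Take Rxy, Rxz and set V(p)={y}. Then ◇p at x, so □◇p at x, so ◇p at z, so some w with Rzw has p; w=y, i.e. Rzy. By symmetry of the argument, Ryz.

Definable; ◇p → □◇p defines it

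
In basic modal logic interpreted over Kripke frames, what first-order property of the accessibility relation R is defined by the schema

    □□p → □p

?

Suppose □□p→□p is valid. Take Rxy and set V(p)={w : xR²w}. Then □□p at x, so □p at x, so p at y, i.e. ∃z(Rxz∧Rzy).

density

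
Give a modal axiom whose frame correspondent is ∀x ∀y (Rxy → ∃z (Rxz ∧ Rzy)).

□□q → □q

This is density; the standard corresponding axiom is C4: □□q → □q.
Suppose □□q→□q is valid. Take Rxy and set V(q)={w : xR²w}. Then □□q at x, so □q at x, so q at y, i.e. ∃z(Rxz∧Rzy).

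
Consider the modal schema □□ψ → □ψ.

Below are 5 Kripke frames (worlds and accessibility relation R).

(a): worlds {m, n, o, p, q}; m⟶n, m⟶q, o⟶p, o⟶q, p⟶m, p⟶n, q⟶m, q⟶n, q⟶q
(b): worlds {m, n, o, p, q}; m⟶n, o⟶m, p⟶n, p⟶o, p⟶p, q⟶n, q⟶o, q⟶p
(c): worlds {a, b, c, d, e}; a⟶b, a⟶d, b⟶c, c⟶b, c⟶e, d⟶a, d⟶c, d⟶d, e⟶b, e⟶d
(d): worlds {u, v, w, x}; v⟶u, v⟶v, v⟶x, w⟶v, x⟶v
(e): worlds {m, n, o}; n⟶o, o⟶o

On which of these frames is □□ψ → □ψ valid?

The schema corresponds to density: ∀x ∀y (Rxy → ∃z (Rxz ∧ Rzy)).
(a): fails — Rop but no z with Roz and Rzp.
(b): fails — Rom but no z with Roz and Rzm.
(c): fails — Rbc but no z with Rbz and Rzc.
(d): condition met.
(e): condition met.
Valid on: (d), (e).

(d), (e)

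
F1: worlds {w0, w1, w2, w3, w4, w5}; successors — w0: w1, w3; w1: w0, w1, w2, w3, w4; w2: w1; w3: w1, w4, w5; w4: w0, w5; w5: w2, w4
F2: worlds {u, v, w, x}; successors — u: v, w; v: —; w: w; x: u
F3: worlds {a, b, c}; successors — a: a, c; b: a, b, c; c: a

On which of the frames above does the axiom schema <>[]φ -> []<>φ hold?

Frame correspondent (Sahlqvist): forall x forall y forall z (Rxy & Rxz -> exists w (Ryw & Rzw)) — i.e. convergence.
F1: fails — Rw1w2 and Rw1w4 but w2 and w4 have no common successor.
F2: fails — Ruv and Ruv but v and v have no common successor.
F3: condition met.

F3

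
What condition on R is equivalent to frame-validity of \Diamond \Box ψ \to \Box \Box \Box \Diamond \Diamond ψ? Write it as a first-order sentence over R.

\forall x \forall y \forall z ((xRy \wedge x R^3 z) \to \exists w (yRw \wedge z R^2 w))

This is a Sahlqvist (Geach-type) schema ◇^1□^1ψ → □^3◇^2ψ.
Minimal-valuation argument: fix x; take any y with xR^1y and any z with xR^3z. Set V(ψ) to the set of worlds R-reachable from y in exactly 1 step. Then □^1ψ holds at y, so the antecedent holds at x; validity forces ◇^2ψ at z, giving a w with zR^2w and yR^1w.
First-order correspondent: \forall x \forall y \forall z ((xRy \wedge x R^3 z) \to \exists w (yRw \wedge z R^2 w)).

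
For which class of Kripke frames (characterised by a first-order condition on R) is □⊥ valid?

Emptiness of R

This schema is the Ver axiom.
It corresponds to emptiness of R: ∀x ∀y ¬Rxy.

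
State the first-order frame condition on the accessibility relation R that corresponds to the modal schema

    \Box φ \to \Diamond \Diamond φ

This is a Sahlqvist (Geach-type) schema ◇^0□^1φ → □^0◇^2φ.
First-order correspondent: \forall x \exists w (xRw \wedge x R^2 w).

\forall x \exists w (xRw \wedge x R^2 w)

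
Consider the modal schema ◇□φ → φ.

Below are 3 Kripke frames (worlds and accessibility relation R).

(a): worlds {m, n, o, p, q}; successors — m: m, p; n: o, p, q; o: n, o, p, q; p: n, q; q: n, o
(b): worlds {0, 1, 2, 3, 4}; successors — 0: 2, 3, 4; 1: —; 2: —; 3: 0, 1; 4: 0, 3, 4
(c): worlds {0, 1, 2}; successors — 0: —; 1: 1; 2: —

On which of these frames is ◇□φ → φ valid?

(c)

The schema corresponds to symmetry: ∀x ∀y (Rxy → Ryx).
(a): fails — Rop but not Rpo.
(b): fails — R31 but not R13.
(c): satisfies the condition.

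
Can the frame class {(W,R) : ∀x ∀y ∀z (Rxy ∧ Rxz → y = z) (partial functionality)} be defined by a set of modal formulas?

This is a Sahlqvist condition; the CD axiom ◇r → □r defines it.

Yes — defined by ◇r → □r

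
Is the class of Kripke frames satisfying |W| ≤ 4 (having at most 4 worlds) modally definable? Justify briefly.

If a class were modally definable it would be closed under disjoint unions (Goldblatt–Thomason).
Any modal formula valid on each of 5 disjoint one-world frames is valid on their disjoint union (validity is preserved under disjoint unions). Each one-world frame has |W|=1≤4, but the union has |W|=5.
So the class is not modally definable.

Not definable by any modal formula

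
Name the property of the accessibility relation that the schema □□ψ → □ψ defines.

density: ∀x ∀y (Rxy → ∃z (Rxz ∧ Rzy))

Suppose □□ψ→□ψ is valid. Take Rxy and set V(ψ)={w : xR²w}. Then □□ψ at x, so □ψ at x, so ψ at y, i.e. ∃z(Rxz∧Rzy).
The converse is a direct semantic check.
So the correspondent is density.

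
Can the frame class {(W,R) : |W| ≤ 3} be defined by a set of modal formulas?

If a class were modally definable it would be closed under disjoint unions (Goldblatt–Thomason).
Any modal formula valid on each of 4 disjoint one-world frames is valid on their disjoint union (validity is preserved under disjoint unions). Each one-world frame has |W|=1≤3, but the union has |W|=4.
Hence having at most 3 worlds is not modally definable.

No — not modally definable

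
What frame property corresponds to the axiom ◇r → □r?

Partial functionality

Suppose ◇r→□r is valid. Take Rxy, Rxz and set V(r)={y}. Then ◇r at x, so □r at x, so r at z, i.e. z=y.
Conversely, any frame satisfying ∀x ∀y ∀z (Rxy ∧ Rxz → y = z) validates the schema.
So the correspondent is partial functionality.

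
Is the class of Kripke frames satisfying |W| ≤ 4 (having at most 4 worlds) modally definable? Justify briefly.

If a class were modally definable it would be closed under disjoint unions (Goldblatt–Thomason).
Any modal formula valid on each of 5 disjoint one-world frames is valid on their disjoint union (validity is preserved under disjoint unions). Each one-world frame has |W|=1≤4, but the union has |W|=5.
So the class is not modally definable.

Not modally definable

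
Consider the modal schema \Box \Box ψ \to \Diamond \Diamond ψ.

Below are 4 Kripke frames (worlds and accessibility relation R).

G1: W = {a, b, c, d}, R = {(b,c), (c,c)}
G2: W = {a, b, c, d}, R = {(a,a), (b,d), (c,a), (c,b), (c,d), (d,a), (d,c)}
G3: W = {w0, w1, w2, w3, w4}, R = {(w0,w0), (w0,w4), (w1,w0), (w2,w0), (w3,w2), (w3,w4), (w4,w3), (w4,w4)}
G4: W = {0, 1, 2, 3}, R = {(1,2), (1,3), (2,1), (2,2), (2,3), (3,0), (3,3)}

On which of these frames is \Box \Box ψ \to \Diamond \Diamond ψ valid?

G2, G3

The schema corresponds to a generalized confluence (Geach) condition: \forall x \exists w (x R^2 w \wedge x R^2 w).
G1: fails — at a but no w with aR²w and aR²w.
G2: condition met.
G3: condition met.
G4: fails — at 0 but no w with 0R²w and 0R²w.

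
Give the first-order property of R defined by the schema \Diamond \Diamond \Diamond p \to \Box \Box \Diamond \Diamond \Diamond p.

\forall x \forall y \forall z ((x R^3 y \wedge x R^2 z) \to \exists w (y = w \wedge z R^3 w))

This is a Sahlqvist (Geach-type) schema ◇^3□^0p → □^2◇^3p.
Minimal-valuation argument: fix x; take any y with xR^3y and any z with xR^2z. Set V(p) to the set of worlds R-reachable from y in exactly 0 steps. Then □^0p holds at y, so the antecedent holds at x; validity forces ◇^3p at z, giving a w with zR^3w and yR^0w.
First-order correspondent: \forall x \forall y \forall z ((x R^3 y \wedge x R^2 z) \to \exists w (y = w \wedge z R^3 w)).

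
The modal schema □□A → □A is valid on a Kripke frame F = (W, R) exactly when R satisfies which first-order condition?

density

Suppose □□A→□A is valid. Take Rxy and set V(A)={w : xR²w}. Then □□A at x, so □A at x, so A at y, i.e. ∃z(Rxz∧Rzy).
Conversely, on a frame with density the schema holds at every world under every valuation.
Frame condition: ∀x ∀y (Rxy → ∃z (Rxz ∧ Rzy)).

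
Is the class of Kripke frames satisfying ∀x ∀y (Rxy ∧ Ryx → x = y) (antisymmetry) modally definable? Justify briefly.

If a class were modally definable it would be closed under surjective bounded morphisms (Goldblatt–Thomason).
The 4-cycle (worlds s,t,u,v with s→t→u→v→s) is antisymmetric. Sending even-indexed worlds to s and odd-indexed worlds to t is a surjective bounded morphism onto the two-world frame with s↔t, which is not antisymmetric.
So no modal formula (or set of formulas) defines exactly the antisymmetric frames.

Not definable by any modal formula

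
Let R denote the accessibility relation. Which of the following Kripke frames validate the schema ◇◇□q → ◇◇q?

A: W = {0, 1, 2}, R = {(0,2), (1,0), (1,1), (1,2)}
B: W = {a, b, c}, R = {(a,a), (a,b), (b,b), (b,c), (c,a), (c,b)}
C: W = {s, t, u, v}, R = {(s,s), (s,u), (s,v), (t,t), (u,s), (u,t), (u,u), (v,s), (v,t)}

The schema corresponds to a generalized confluence (Geach) condition: ∀x ∀y (xR²y → ∃w (yRw ∧ xR²w)).
A: fails — 1R²2 but no w with 2Rw and 1R²w.
B: holds.
C: holds.
Valid on: B, C.

B, C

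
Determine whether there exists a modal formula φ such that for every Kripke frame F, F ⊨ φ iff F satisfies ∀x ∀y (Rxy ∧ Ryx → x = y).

Modal frame validity is preserved under surjective bounded morphisms.
The 8-cycle (worlds s,t,u,v,w,x,y,z with s→t→u→v→w→x→y→z→s) is antisymmetric. Sending even-indexed worlds to • and odd-indexed worlds to ∘ is a surjective bounded morphism onto the two-world frame with •↔∘, which is not antisymmetric.
Hence antisymmetry is not modally definable.

Not modally definable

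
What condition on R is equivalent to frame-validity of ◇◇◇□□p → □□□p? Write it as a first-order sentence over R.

∀x ∀y ∀z ((xR³y ∧ xR³z) → ∃w (yR²w ∧ z = w))

This is a Sahlqvist (Geach-type) schema ◇^3□^2p → □^3◇^0p.
Minimal-valuation argument: fix x; take any y with xR^3y and any z with xR^3z. Set V(p) to the set of worlds R-reachable from y in exactly 2 steps. Then □^2p holds at y, so the antecedent holds at x; validity forces ◇^0p at z, giving a w with zR^0w and yR^2w.
First-order correspondent: ∀x ∀y ∀z ((xR³y ∧ xR³z) → ∃w (yR²w ∧ z = w)).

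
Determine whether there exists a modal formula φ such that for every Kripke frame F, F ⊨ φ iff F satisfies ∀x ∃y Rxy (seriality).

Definable; □p → ◇p defines it

Yes: it is seriality, defined by the D schema □p → ◇p.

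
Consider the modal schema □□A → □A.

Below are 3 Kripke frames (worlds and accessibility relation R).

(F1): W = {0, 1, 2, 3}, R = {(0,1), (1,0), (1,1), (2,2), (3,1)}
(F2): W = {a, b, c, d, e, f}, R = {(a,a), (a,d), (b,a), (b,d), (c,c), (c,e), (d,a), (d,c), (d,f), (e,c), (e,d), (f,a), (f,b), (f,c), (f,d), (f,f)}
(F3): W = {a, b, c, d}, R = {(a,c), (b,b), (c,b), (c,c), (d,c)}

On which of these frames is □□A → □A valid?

(F1), (F3)

The schema corresponds to density: ∀x ∀y (Rxy → ∃z (Rxz ∧ Rzy)).
(F1): ✓.
(F2): fails — Red but no z with Rez and Rzd.
(F3): ✓.
Valid on: (F1), (F3).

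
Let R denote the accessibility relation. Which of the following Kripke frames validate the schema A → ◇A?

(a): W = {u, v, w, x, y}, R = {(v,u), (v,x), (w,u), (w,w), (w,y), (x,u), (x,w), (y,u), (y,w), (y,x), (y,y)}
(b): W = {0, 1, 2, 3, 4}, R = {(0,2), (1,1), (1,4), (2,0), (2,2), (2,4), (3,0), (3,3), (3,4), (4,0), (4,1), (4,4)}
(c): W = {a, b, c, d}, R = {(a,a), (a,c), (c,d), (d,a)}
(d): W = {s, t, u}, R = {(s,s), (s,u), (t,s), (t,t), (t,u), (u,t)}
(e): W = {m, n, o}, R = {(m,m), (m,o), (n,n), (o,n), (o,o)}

This is the axiom for reflexivity; its first-order frame correspondent is ∀x Rxx.
(a): fails — world u does not see itself.
(b): fails — world 0 does not see itself.
(c): fails — world b does not see itself.
(d): fails — world u does not see itself.
(e): holds.

(e)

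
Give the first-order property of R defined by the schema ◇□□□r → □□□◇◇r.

∀x ∀y ∀z ((xRy ∧ xR³z) → ∃w (yR³w ∧ zR²w))

This is a Sahlqvist (Geach-type) schema ◇^1□^3r → □^3◇^2r.
Minimal-valuation argument: fix x; take any y with xR^1y and any z with xR^3z. Set V(r) to the set of worlds R-reachable from y in exactly 3 steps. Then □^3r holds at y, so the antecedent holds at x; validity forces ◇^2r at z, giving a w with zR^2w and yR^3w.
First-order correspondent: ∀x ∀y ∀z ((xRy ∧ xR³z) → ∃w (yR³w ∧ zR²w)).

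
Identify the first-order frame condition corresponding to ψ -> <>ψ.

reflexivity

Equivalently (dual form): □ψ → ψ.
Suppose □ψ→ψ is valid. At any x set V(ψ)={w : Rxw}. Then □ψ holds at x, so ψ holds at x, i.e. Rxx.
Conversely, any frame satisfying forall x Rxx validates the schema.
So the correspondent is reflexivity.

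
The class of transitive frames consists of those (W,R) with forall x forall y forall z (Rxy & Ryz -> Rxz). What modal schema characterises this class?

The condition is transitivity. The 4 schema □ψ → □□ψ defines it.

□ψ → □□ψ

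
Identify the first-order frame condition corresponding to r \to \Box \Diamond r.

symmetry: \forall x \forall y (Rxy \to Ryx)

This schema is the B axiom.
Its frame correspondent is symmetry — \forall x \forall y (Rxy \to Ryx).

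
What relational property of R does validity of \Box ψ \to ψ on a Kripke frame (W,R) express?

This schema is the T axiom.
It corresponds to reflexivity: \forall x Rxx.

reflexivity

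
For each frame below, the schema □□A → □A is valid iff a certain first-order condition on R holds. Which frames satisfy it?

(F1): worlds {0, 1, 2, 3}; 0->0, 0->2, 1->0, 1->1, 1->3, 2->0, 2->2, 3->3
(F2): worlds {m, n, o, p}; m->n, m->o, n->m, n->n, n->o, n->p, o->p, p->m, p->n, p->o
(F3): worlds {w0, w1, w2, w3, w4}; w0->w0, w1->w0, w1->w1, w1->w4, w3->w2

(F1)

The schema corresponds to density: ∀x ∀y (Rxy → ∃z (Rxz ∧ Rzy)).
(F1): satisfies the condition.
(F2): fails — Rop but no z with Roz and Rzp.
(F3): fails — Rw3w2 but no z with Rw3z and Rzw2.
Valid on: (F1).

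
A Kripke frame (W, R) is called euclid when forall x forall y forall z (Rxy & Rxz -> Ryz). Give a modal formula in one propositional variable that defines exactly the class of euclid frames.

◇ψ → □◇ψ

The condition is the Euclidean property. The 5 schema ◇ψ → □◇ψ defines it.
Suppose ◇ψ→□◇ψ is valid. Take Rxy, Rxz and set V(ψ)={y}. Then ◇ψ at x, so □◇ψ at x, so ◇ψ at z, so some w with Rzw has ψ; w=y, i.e. Rzy. By symmetry of the argument, Ryz.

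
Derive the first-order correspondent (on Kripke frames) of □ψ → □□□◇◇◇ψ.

∀x ∀z (xR³z → ∃w (xRw ∧ zR³w))

This is a Sahlqvist (Geach-type) schema ◇^0□^1ψ → □^3◇^3ψ.
First-order correspondent: ∀x ∀z (xR³z → ∃w (xRw ∧ zR³w)).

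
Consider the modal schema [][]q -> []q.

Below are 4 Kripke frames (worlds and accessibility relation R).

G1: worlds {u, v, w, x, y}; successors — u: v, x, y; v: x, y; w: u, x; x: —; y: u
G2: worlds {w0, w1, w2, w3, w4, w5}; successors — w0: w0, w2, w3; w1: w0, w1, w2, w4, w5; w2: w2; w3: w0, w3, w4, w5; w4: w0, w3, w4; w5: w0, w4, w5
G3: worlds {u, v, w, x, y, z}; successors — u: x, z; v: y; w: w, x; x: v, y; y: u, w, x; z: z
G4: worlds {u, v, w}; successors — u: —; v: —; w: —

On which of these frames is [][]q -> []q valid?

Frame correspondent (Sahlqvist): forall x forall y (Rxy -> exists z (Rxz & Rzy)) — i.e. density.
G1: fails — Ruv but no z with Ruz and Rzv.
G2: condition met.
G3: fails — Rux but no t with Rut and Rtx.
G4: condition met.

G2, G4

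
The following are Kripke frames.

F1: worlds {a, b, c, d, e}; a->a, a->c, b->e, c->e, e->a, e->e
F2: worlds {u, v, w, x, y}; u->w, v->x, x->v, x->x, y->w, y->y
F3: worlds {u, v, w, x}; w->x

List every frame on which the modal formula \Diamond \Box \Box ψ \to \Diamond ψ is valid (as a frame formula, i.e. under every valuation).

The schema corresponds to a generalized confluence (Geach) condition: \forall x \forall y (xRy \to \exists w (y R^2 w \wedge xRw)).
F1: holds.
F2: fails — uRw but no t with wR²t and uRt.
F3: fails — wRx but no t with xR²t and wRt.

F1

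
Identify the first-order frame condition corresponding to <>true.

seriality: forall x exists y Rxy

◇⊤ holds at w iff w has a successor, so frame-validity of ◇⊤ is exactly seriality. Equivalently via □ψ → ◇ψ:
Suppose □ψ→◇ψ is valid. At any x set V(ψ)=W. Then □ψ at x, so ◇ψ at x, so x has a successor.
Conversely, any frame satisfying forall x exists y Rxy validates the schema.
Frame condition: forall x exists y Rxy.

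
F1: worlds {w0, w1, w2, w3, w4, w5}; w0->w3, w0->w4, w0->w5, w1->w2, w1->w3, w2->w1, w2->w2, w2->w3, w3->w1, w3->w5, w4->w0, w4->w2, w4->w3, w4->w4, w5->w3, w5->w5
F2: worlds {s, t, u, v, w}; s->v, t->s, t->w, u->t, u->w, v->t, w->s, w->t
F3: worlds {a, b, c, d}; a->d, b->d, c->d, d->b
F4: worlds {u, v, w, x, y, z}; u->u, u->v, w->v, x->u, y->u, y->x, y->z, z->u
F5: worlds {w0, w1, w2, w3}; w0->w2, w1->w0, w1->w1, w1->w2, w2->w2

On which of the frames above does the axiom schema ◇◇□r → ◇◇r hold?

Frame correspondent (Sahlqvist): ∀x ∀y (xR²y → ∃w (yRw ∧ xR²w)) — i.e. a generalized confluence (Geach) condition.
F1: satisfies the condition.
F2: fails — sR²t but no w* with tRw* and sR²w*.
F3: fails — aR²b but no w with bRw and aR²w.
F4: fails — uR²v but no t with vRt and uR²t.
F5: satisfies the condition.
Valid on: F1, F5.

F1, F5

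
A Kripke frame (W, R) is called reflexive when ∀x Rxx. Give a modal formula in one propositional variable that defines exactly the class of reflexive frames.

□s → s

A defining formula is □s → s (the T axiom).
Suppose □s→s is valid. At any x set V(s)={w : Rxw}. Then □s holds at x, so s holds at x, i.e. Rxx.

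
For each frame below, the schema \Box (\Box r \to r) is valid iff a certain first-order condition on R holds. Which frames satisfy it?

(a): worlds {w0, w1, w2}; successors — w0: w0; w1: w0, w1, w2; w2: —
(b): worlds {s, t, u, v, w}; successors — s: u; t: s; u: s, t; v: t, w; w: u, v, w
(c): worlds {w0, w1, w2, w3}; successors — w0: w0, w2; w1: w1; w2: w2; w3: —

(c)

This is the axiom for shift-reflexivity; its first-order frame correspondent is \forall x \forall y (Rxy \to Ryy).
(a): fails — Rw1w2 but not Rw2w2.
(b): fails — Rwu but not Ruu.
(c): condition met.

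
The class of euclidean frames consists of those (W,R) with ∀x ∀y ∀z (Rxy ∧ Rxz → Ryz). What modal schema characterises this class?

◇s → □◇s

A defining formula is ◇s → □◇s (the 5 axiom).
Suppose ◇s→□◇s is valid. Take Rxy, Rxz and set V(s)={y}. Then ◇s at x, so □◇s at x, so ◇s at z, so some w with Rzw has s; w=y, i.e. Rzy. By symmetry of the argument, Ryz.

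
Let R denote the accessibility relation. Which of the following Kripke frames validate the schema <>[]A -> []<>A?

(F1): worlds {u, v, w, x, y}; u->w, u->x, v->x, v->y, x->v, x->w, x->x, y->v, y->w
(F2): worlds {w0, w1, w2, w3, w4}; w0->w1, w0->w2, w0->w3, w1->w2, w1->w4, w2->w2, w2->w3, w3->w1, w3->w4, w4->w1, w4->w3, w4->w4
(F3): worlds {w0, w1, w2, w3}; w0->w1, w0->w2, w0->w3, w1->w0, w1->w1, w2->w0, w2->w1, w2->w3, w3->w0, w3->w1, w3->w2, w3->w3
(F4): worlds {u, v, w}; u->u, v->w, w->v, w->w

(F3), (F4)

This is the axiom for convergence; its first-order frame correspondent is forall x forall y forall z (Rxy & Rxz -> exists w (Ryw & Rzw)).
(F1): fails — Ruw and Ruw but w and w have no common successor.
(F2): fails — Rw0w2 and Rw0w3 but w2 and w3 have no common successor.
(F3): holds.
(F4): holds.
Valid on: (F3), (F4).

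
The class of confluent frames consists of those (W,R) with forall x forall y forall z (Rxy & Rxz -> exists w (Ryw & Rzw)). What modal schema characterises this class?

◇□p → □◇p

The condition is convergence. The .2 schema ◇□p → □◇p defines it.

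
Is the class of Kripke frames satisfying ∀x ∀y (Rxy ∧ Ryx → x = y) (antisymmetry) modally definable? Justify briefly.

Modal frame validity is preserved under surjective bounded morphisms.
The 4-cycle (worlds a,b,c,d with a→b→c→d→a) is antisymmetric. Sending even-indexed worlds to • and odd-indexed worlds to ∘ is a surjective bounded morphism onto the two-world frame with •↔∘, which is not antisymmetric.
Hence antisymmetry is not modally definable.

Not definable by any modal formula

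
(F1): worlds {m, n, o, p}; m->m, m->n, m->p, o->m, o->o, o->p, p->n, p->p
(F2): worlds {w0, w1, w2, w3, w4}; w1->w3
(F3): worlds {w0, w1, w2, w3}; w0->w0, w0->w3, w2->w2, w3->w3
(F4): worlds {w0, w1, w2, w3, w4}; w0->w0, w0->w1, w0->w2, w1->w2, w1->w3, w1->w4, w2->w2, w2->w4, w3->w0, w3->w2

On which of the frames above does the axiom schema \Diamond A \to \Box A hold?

This is the axiom for partial functionality; its first-order frame correspondent is \forall x \forall y \forall z (Rxy \wedge Rxz \to y = z).
(F1): fails — m sees both m and n.
(F2): satisfies the condition.
(F3): fails — w0 sees both w0 and w3.
(F4): fails — w0 sees both w0 and w1.
Valid on: (F2).

(F2)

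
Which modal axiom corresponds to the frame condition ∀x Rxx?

A defining formula is □s → s (the T axiom).
Suppose □s→s is valid. At any x set V(s)={w : Rxw}. Then □s holds at x, so s holds at x, i.e. Rxx.

□s → s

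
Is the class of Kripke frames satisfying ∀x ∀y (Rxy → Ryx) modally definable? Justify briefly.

Yes: it is symmetry, defined by the B schema q → □◇q.
Suppose q→□◇q is valid. Take Rxy and set V(q)={x}. Then q at x, so □◇q at x, so ◇q at y, so some z with Ryz has q; z=x, i.e. Ryx.

Yes — defined by q → □◇q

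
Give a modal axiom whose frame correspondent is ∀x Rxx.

□r → r

A defining formula is □r → r (the T axiom).
Suppose □r→r is valid. At any x set V(r)={w : Rxw}. Then □r holds at x, so r holds at x, i.e. Rxx.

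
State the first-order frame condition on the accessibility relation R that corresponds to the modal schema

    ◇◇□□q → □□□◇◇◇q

This is a Sahlqvist (Geach-type) schema ◇^2□^2q → □^3◇^3q.
Minimal-valuation argument: fix x; take any y with xR^2y and any z with xR^3z. Set V(q) to the set of worlds R-reachable from y in exactly 2 steps. Then □^2q holds at y, so the antecedent holds at x; validity forces ◇^3q at z, giving a w with zR^3w and yR^2w.
First-order correspondent: ∀x ∀y ∀z ((xR²y ∧ xR³z) → ∃w (yR²w ∧ zR³w)).

∀x ∀y ∀z ((xR²y ∧ xR³z) → ∃w (yR²w ∧ zR³w))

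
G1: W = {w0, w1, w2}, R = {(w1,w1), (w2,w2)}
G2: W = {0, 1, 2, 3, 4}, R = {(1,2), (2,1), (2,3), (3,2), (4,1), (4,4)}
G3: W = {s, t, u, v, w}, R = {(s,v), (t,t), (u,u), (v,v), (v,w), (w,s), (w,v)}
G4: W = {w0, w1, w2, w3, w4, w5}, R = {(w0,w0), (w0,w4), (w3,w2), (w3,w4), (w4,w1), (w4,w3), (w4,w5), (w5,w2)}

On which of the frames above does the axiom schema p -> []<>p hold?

G1

The schema corresponds to symmetry: forall x forall y (Rxy -> Ryx).
G1: ✓.
G2: fails — R41 but not R14.
G3: fails — Rsv but not Rvs.
G4: fails — Rw0w4 but not Rw4w0.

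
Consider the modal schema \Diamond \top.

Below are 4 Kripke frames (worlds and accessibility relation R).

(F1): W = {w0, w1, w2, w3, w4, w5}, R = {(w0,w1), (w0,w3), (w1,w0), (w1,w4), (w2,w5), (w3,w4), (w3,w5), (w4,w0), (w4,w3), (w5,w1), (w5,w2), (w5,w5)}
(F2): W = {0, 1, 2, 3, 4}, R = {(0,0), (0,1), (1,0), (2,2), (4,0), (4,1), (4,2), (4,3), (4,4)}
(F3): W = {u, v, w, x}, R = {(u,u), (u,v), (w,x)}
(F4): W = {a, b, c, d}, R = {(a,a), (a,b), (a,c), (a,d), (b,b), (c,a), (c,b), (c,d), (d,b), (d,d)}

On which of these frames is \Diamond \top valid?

(F1), (F4)

This is the axiom for seriality; its first-order frame correspondent is \forall x \exists y Rxy.
(F1): satisfies the condition.
(F2): fails — world 3 has no successor.
(F3): fails — world v has no successor.
(F4): satisfies the condition.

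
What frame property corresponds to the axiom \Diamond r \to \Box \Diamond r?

the Euclidean property

Suppose ◇r→□◇r is valid. Take Rxy, Rxz and set V(r)={y}. Then ◇r at x, so □◇r at x, so ◇r at z, so some w with Rzw has r; w=y, i.e. Rzy. By symmetry of the argument, Ryz.
The converse is a direct semantic check.
Frame condition: \forall x \forall y \forall z (Rxy \wedge Rxz \to Ryz).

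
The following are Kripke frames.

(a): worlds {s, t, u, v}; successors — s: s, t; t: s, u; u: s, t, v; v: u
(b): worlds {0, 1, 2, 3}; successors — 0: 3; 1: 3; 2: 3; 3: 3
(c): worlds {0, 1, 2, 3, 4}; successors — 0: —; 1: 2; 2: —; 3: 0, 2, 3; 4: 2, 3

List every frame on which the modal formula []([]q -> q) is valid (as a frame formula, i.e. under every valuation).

(b)

Frame correspondent (Sahlqvist): forall x forall y (Rxy -> Ryy) — i.e. shift-reflexivity.
(a): fails — Ruv but not Rvv.
(b): holds.
(c): fails — R32 but not R22.
Valid on: (b).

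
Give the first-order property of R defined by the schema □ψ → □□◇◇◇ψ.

This is a Sahlqvist (Geach-type) schema ◇^0□^1ψ → □^2◇^3ψ.
First-order correspondent: ∀x ∀z (xR²z → ∃w (xRw ∧ zR³w)).

∀x ∀z (xR²z → ∃w (xRw ∧ zR³w))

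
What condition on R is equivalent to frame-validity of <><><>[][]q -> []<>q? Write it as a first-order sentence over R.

forall x forall y forall z ((x R^3 y & xRz) -> exists w (y R^2 w & zRw))

This is a Sahlqvist (Geach-type) schema ◇^3□^2q → □^1◇^1q.
First-order correspondent: forall x forall y forall z ((x R^3 y & xRz) -> exists w (y R^2 w & zRw)).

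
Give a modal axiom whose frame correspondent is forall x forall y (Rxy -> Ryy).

□(□ψ → ψ)

The condition is shift-reflexivity. The T□ schema □(□ψ → ψ) defines it.
Suppose □(□ψ→ψ) is valid. Take Rxy and set V(ψ)={w : Ryw}. Then at y, □ψ holds; since □(□ψ→ψ) at x, □ψ→ψ at y, so ψ at y, i.e. Ryy.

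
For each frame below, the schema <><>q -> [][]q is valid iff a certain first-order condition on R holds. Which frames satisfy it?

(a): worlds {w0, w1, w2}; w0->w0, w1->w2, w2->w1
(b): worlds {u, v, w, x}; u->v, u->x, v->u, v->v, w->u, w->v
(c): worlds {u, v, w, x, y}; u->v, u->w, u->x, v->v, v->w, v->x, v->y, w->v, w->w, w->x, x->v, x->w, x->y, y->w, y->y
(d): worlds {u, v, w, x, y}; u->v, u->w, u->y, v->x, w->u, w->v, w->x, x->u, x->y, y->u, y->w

The schema corresponds to a generalized confluence (Geach) condition: forall x forall y forall z ((x R^2 y & x R^2 z) -> exists w (y = w & z = w)).
(a): satisfies the condition.
(b): fails — uR²u, uR²v but u ≠ v.
(c): fails — uR²v, uR²w but v ≠ w.
(d): fails — uR²u, uR²v but u ≠ v.

(a)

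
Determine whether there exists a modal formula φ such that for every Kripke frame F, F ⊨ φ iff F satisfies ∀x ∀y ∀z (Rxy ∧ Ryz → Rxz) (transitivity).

The condition is transitivity. A defining modal formula is □p → □□p.
Suppose □p→□□p is valid. Take Rxy, Ryz and set V(p)={w : Rxw}. Then □p at x, so □□p at x, so □p at y, so p at z, i.e. Rxz.

Yes, by □p → □□p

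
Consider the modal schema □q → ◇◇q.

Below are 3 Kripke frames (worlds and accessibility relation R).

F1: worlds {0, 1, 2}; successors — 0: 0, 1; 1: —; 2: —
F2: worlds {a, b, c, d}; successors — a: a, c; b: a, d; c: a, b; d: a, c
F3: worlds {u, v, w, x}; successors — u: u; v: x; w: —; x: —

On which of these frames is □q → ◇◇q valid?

The schema corresponds to a generalized confluence (Geach) condition: ∀x ∃w (xRw ∧ xR²w).
F1: fails — at 1 but no w with 1Rw and 1R²w.
F2: ✓.
F3: fails — at v but no t with vRt and vR²t.
Valid on: F2.

F2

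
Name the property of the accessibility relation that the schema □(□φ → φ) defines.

shift-reflexivity

Suppose □(□φ→φ) is valid. Take Rxy and set V(φ)={w : Ryw}. Then at y, □φ holds; since □(□φ→φ) at x, □φ→φ at y, so φ at y, i.e. Ryy.
Conversely, on a frame with shift-reflexivity the schema holds at every world under every valuation.
So the correspondent is shift-reflexivity.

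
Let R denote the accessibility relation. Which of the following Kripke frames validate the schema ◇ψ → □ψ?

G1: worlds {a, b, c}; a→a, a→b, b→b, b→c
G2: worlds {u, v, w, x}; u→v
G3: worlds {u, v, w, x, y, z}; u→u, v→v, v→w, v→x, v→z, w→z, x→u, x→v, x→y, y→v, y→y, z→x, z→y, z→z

G2

This is the axiom for partial functionality; its first-order frame correspondent is ∀x ∀y ∀z (Rxy ∧ Rxz → y = z).
G1: fails — a sees both a and b.
G2: ✓.
G3: fails — v sees both v and w.
Valid on: G2.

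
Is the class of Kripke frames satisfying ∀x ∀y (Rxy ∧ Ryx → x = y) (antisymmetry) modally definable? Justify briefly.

Modal frame validity is preserved under surjective bounded morphisms.
The 8-cycle (worlds w0,w1,w2,w3,w4,w5,w6,w7 with w0→w1→w2→w3→w4→w5→w6→w7→w0) is antisymmetric. Sending even-indexed worlds to s and odd-indexed worlds to t is a surjective bounded morphism onto the two-world frame with s↔t, which is not antisymmetric.
So no modal formula (or set of formulas) defines exactly the antisymmetric frames.

Not modally definable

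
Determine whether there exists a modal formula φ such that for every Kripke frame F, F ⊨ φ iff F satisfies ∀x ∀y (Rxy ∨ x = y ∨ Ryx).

Any modally definable frame class is closed under disjoint unions.
Take 2 disjoint single-world reflexive frames: each is trivially connected, but their disjoint union has 2 worlds with no edge between distinct components, so it is not connected.
So the class is not modally definable.

No — not modally definable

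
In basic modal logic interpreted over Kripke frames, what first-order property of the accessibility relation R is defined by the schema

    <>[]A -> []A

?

the Euclidean property: forall x forall y forall z (Rxy & Rxz -> Ryz)

This schema is equivalent to the 5 axiom ◇A → □◇A.
It corresponds to the Euclidean property: forall x forall y forall z (Rxy & Rxz -> Ryz).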